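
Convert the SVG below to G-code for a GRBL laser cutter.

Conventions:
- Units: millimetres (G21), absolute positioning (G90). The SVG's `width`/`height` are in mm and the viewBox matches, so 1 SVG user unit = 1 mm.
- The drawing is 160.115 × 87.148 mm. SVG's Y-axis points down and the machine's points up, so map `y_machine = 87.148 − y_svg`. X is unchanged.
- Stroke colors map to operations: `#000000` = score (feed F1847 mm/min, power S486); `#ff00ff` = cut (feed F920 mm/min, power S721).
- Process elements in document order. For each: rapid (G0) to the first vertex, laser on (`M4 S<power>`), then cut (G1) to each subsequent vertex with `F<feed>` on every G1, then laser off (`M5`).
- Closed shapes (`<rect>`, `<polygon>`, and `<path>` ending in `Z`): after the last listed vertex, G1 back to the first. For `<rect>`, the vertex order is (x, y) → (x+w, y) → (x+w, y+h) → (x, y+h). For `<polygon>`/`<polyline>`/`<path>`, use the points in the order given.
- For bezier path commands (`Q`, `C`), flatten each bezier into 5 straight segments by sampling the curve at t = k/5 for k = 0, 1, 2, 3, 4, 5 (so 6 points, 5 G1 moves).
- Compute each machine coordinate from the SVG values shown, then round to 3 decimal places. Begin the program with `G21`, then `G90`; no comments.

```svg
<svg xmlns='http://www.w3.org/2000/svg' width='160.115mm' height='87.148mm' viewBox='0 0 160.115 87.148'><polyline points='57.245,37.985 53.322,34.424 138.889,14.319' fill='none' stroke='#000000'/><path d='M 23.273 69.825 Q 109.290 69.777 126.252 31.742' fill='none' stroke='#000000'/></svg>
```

1 u = 1 mm; y_m = 87.148 − y.

[1] `<polyline>` open polyline, #000000→score S486 F1847: (57.245,49.163) → (53.322,52.724) → (138.889,72.829)

[2] `<path>` quadratic bezier, #000000→score S486 F1847: (23.273,17.323) → (54.918,18.862) → (81.038,23.439) → (101.634,31.056) → (116.705,41.711) → (126.252,55.406)

G21
G90
G0 X57.245 Y49.163
M4 S486
G1 X53.322 Y52.724 F1847
G1 X138.889 Y72.829 F1847
M5
G0 X23.273 Y17.323
M4 S486
G1 X54.918 Y18.862 F1847
G1 X81.038 Y23.439 F1847
G1 X101.634 Y31.056 F1847
G1 X116.705 Y41.711 F1847
G1 X126.252 Y55.406 F1847
M5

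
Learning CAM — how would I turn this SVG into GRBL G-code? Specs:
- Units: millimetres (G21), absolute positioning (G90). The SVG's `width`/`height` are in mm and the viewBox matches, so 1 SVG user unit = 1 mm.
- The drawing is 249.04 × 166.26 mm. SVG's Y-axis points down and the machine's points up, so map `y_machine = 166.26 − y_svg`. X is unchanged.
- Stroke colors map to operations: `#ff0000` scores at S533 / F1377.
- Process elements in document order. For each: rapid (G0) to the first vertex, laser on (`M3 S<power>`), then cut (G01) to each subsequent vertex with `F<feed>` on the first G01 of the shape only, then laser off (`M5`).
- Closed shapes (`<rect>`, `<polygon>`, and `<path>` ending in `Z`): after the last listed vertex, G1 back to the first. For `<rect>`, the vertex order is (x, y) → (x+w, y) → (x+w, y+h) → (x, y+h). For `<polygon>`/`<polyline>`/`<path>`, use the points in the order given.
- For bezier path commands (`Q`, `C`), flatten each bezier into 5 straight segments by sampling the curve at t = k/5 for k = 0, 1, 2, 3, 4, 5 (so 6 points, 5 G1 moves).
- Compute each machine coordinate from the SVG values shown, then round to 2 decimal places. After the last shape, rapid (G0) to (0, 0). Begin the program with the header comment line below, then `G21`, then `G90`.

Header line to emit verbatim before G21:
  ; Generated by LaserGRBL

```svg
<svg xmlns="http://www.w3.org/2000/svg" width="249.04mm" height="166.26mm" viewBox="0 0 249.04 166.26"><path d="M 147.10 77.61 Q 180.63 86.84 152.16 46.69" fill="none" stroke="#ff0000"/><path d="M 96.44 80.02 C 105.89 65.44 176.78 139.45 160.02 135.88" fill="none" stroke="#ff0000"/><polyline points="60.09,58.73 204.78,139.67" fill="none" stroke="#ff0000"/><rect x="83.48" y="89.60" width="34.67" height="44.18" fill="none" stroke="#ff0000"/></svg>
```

Since the viewBox matches the mm dimensions, user units are millimetres directly. The only transform is the Y-flip y_m = 166.26 − y_svg.

Shape 1 is a quadratic bezier drawn with `<path>`. Its stroke #ff0000 means score at S533, F1377. After flipping Y the toolpath is (147.10,88.65) → (158.03,86.93) → (164.00,89.17) → (165.02,95.35) → (161.07,105.49) → (152.16,119.57).

Shape 2 is a cubic bezier drawn with `<path>`. Its stroke #ff0000 means score at S533, F1377. After flipping Y the toolpath is (96.44,86.24) → (108.29,85.69) → (127.73,71.85) → (147.60,52.70) → (160.75,36.22) → (160.02,30.38).

Shape 3 is a line segment drawn with `<polyline>`. Its stroke #ff0000 means score at S533, F1377. After flipping Y the toolpath is (60.09,107.53) → (204.78,26.59).

Shape 4 is a rectangle drawn with `<rect>`. Its stroke #ff0000 means score at S533, F1377. After flipping Y the toolpath is (83.48,76.66) → (118.15,76.66) → (118.15,32.48) → (83.48,32.48) → (83.48,76.66), returning to the start.

; Generated by LaserGRBL
G21
G90
G0 X147.10 Y88.65
M3 S533
G01 X158.03 Y86.93 F1377
G01 X164.00 Y89.17
G01 X165.02 Y95.35
G01 X161.07 Y105.49
G01 X152.16 Y119.57
M5
G0 X96.44 Y86.24
M3 S533
G01 X108.29 Y85.69 F1377
G01 X127.73 Y71.85
G01 X147.60 Y52.70
G01 X160.75 Y36.22
G01 X160.02 Y30.38
M5
G0 X60.09 Y107.53
M3 S533
G01 X204.78 Y26.59 F1377
M5
G0 X83.48 Y76.66
M3 S533
G01 X118.15 Y76.66 F1377
G01 X118.15 Y32.48
G01 X83.48 Y32.48
G01 X83.48 Y76.66
M5
G0 X0.00 Y0.00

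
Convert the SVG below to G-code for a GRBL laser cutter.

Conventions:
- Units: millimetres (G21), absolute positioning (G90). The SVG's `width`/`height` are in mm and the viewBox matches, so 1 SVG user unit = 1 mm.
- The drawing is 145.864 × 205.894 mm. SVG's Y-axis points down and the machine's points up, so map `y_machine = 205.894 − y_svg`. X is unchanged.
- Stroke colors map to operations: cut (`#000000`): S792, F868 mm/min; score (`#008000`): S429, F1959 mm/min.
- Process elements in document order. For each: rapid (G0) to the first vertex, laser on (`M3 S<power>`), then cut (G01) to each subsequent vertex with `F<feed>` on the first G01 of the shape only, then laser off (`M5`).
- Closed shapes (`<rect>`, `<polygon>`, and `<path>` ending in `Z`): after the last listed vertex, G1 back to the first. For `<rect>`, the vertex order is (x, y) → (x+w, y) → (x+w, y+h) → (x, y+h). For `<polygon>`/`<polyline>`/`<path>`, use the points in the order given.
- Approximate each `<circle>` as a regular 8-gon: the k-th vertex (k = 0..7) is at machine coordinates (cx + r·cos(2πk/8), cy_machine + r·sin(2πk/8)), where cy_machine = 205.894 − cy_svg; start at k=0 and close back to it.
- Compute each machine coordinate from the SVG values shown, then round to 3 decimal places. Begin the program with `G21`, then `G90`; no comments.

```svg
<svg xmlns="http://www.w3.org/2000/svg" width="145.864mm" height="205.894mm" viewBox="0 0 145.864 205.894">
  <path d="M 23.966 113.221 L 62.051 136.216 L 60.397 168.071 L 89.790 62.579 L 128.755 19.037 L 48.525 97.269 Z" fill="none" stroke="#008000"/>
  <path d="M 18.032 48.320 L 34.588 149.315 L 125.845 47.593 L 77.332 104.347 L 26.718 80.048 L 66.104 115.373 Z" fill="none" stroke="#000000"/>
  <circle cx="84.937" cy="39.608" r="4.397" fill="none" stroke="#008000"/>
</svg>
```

Since the viewBox matches the mm dimensions, user units are millimetres directly. The only transform is the Y-flip y_m = 205.894 − y_svg.

Shape 1 is a closed polygon drawn with `<path>`. Its stroke #008000 means score at S429, F1959. After flipping Y the toolpath is (23.966,92.673) → (62.051,69.678) → (60.397,37.823) → (89.790,143.315) → (128.755,186.857) → (48.525,108.625) → (23.966,92.673), returning to the start.

Shape 2 is a closed polygon drawn with `<path>`. Its stroke #000000 means cut at S792, F868. After flipping Y the toolpath is (18.032,157.574) → (34.588,56.579) → (125.845,158.301) → (77.332,101.547) → (26.718,125.846) → (66.104,90.521) → (18.032,157.574), returning to the start.

Shape 3 is a circle drawn with `<circle>`. Its stroke #008000 means score at S429, F1959. After flipping Y the toolpath is (89.334,166.286) → (88.046,169.395) → (84.937,170.683) → (81.828,169.395) → (80.540,166.286) → (81.828,163.177) → (84.937,161.889) → (88.046,163.177) → (89.334,166.286), returning to the start.

G21
G90
G0 X23.966 Y92.673
M3 S429
G01 X62.051 Y69.678 F1959
G01 X60.397 Y37.823
G01 X89.790 Y143.315
G01 X128.755 Y186.857
G01 X48.525 Y108.625
G01 X23.966 Y92.673
M5
G0 X18.032 Y157.574
M3 S792
G01 X34.588 Y56.579 F868
G01 X125.845 Y158.301
G01 X77.332 Y101.547
G01 X26.718 Y125.846
G01 X66.104 Y90.521
G01 X18.032 Y157.574
M5
G0 X89.334 Y166.286
M3 S429
G01 X88.046 Y169.395 F1959
G01 X84.937 Y170.683
G01 X81.828 Y169.395
G01 X80.540 Y166.286
G01 X81.828 Y163.177
G01 X84.937 Y161.889
G01 X88.046 Y163.177
G01 X89.334 Y166.286
M5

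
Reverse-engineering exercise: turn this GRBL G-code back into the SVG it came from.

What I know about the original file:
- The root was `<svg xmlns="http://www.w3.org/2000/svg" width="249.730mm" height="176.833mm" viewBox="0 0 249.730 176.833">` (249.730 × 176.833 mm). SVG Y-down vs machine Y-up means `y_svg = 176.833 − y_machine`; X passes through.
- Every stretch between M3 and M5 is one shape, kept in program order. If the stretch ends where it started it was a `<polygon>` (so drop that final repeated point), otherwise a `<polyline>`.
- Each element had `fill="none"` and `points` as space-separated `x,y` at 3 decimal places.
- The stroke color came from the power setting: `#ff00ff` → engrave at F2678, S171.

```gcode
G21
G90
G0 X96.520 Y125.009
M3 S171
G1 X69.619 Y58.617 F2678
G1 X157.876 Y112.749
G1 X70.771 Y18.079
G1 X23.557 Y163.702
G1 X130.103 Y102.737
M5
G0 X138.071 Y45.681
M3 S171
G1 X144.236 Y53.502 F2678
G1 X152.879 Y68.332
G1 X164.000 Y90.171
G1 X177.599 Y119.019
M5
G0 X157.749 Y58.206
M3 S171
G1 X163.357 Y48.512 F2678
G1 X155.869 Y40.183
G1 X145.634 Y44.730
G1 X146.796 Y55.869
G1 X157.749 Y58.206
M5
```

<svg xmlns="http://www.w3.org/2000/svg" width="249.730mm" height="176.833mm" viewBox="0 0 249.730 176.833">
  <polyline points="96.520,51.824 69.619,118.216 157.876,64.084 70.771,158.754 23.557,13.131 130.103,74.096" fill="none" stroke="#ff00ff"/>
  <polyline points="138.071,131.152 144.236,123.331 152.879,108.501 164.000,86.662 177.599,57.814" fill="none" stroke="#ff00ff"/>
  <polygon points="157.749,118.627 163.357,128.321 155.869,136.650 145.634,132.103 146.796,120.964" fill="none" stroke="#ff00ff"/>
</svg>

y_svg = 176.833 − y_m. Every run uses S171, so all elements get stroke `#ff00ff` (engrave).

[1] open run; points: 96.520,51.824 69.619,118.216 157.876,64.084 70.771,158.754 23.557,13.131 130.103,74.096

[2] open run; points: 138.071,131.152 144.236,123.331 152.879,108.501 164.000,86.662 177.599,57.814

[3] closed run; points: 157.749,118.627 163.357,128.321 155.869,136.650 145.634,132.103 146.796,120.964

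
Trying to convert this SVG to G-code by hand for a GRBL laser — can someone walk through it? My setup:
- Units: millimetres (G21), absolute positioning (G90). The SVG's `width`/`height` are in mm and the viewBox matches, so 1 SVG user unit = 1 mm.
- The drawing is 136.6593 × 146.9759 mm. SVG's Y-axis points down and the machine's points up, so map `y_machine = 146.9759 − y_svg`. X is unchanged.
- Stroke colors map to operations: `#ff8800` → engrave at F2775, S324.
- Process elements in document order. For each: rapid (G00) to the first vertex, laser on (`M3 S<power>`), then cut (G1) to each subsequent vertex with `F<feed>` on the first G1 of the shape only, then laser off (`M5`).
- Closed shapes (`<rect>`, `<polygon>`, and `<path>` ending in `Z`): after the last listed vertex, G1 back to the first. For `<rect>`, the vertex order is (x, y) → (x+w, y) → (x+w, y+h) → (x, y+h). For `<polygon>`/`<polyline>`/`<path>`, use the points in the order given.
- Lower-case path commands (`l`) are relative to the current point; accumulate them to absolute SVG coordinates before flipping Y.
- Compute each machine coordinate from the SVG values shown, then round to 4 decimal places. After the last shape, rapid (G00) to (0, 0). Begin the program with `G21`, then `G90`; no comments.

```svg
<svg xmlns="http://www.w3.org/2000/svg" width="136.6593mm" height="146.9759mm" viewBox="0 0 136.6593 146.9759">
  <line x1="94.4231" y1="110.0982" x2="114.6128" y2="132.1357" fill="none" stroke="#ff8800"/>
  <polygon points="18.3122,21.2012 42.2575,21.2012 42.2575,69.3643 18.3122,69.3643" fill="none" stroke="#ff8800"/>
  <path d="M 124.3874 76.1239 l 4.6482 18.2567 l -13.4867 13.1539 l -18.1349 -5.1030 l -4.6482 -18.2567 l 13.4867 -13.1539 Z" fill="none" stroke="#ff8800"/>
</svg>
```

viewBox `0 0 136.6593 146.9759` with mm width/height → 1 unit = 1 mm. Flip: y_m = 146.9759 − y_svg.

**Shape 1** — `<line>` line segment, stroke `#ff8800` → engrave (S324, F2775). Machine vertices: (94.4231,36.8777) → (114.6128,14.8402). Open path.

**Shape 2** — `<polygon>` rectangle, stroke `#ff8800` → engrave (S324, F2775). Machine vertices: (18.3122,125.7747) → (42.2575,125.7747) → (42.2575,77.6116) → (18.3122,77.6116) → (18.3122,125.7747). Closed: final G1 returns to the first vertex.

**Shape 3** — `<path>` regular polygon, stroke `#ff8800` → engrave (S324, F2775). Machine vertices: (124.3874,70.8520) → (129.0356,52.5953) → (115.5489,39.4414) → (97.4140,44.5444) → (92.7658,62.8011) → (106.2525,75.9550) → (124.3874,70.8520). Closed: final G1 returns to the first vertex.

G21
G90
G00 X94.4231 Y36.8777
M3 S324
G1 X114.6128 Y14.8402 F2775
M5
G00 X18.3122 Y125.7747
M3 S324
G1 X42.2575 Y125.7747 F2775
G1 X42.2575 Y77.6116
G1 X18.3122 Y77.6116
G1 X18.3122 Y125.7747
M5
G00 X124.3874 Y70.8520
M3 S324
G1 X129.0356 Y52.5953 F2775
G1 X115.5489 Y39.4414
G1 X97.4140 Y44.5444
G1 X92.7658 Y62.8011
G1 X106.2525 Y75.9550
G1 X124.3874 Y70.8520
M5
G00 X0.0000 Y0.0000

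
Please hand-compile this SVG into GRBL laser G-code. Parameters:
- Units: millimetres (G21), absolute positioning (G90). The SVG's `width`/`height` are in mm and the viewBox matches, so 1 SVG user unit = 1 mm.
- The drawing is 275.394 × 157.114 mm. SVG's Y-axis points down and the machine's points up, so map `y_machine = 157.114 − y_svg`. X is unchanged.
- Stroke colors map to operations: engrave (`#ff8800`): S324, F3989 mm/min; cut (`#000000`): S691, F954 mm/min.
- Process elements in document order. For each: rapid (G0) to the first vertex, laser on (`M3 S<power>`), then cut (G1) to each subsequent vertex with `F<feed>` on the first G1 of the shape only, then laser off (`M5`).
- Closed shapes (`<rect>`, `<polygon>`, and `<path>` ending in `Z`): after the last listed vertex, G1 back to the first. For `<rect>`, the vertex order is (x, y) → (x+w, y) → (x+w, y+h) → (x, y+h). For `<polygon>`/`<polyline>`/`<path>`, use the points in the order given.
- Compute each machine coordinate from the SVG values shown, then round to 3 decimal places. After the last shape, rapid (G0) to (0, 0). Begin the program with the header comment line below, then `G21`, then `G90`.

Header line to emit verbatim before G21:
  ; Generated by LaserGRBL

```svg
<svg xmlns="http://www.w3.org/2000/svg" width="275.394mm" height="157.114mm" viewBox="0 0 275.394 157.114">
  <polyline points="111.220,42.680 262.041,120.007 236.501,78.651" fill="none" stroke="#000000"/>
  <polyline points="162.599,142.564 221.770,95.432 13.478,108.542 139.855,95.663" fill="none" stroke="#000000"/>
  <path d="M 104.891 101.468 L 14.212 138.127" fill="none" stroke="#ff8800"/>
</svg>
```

; Generated by LaserGRBL
G21
G90
G0 X111.220 Y114.434
M3 S691
G1 X262.041 Y37.107 F954
G1 X236.501 Y78.463
M5
G0 X162.599 Y14.550
M3 S691
G1 X221.770 Y61.682 F954
G1 X13.478 Y48.572
G1 X139.855 Y61.451
M5
G0 X104.891 Y55.646
M3 S324
G1 X14.212 Y18.987 F3989
M5
G0 X0.000 Y0.000

viewBox `0 0 275.394 157.114` with mm width/height → 1 unit = 1 mm. Flip: y_m = 157.114 − y_svg.

**Shape 1** — `<polyline>` open polyline, stroke `#000000` → cut (S691, F954). Machine vertices: (111.220,114.434) → (262.041,37.107) → (236.501,78.463). Open path.

**Shape 2** — `<polyline>` open polyline, stroke `#000000` → cut (S691, F954). Machine vertices: (162.599,14.550) → (221.770,61.682) → (13.478,48.572) → (139.855,61.451). Open path.

**Shape 3** — `<path>` line segment, stroke `#ff8800` → engrave (S324, F3989). Machine vertices: (104.891,55.646) → (14.212,18.987). Open path.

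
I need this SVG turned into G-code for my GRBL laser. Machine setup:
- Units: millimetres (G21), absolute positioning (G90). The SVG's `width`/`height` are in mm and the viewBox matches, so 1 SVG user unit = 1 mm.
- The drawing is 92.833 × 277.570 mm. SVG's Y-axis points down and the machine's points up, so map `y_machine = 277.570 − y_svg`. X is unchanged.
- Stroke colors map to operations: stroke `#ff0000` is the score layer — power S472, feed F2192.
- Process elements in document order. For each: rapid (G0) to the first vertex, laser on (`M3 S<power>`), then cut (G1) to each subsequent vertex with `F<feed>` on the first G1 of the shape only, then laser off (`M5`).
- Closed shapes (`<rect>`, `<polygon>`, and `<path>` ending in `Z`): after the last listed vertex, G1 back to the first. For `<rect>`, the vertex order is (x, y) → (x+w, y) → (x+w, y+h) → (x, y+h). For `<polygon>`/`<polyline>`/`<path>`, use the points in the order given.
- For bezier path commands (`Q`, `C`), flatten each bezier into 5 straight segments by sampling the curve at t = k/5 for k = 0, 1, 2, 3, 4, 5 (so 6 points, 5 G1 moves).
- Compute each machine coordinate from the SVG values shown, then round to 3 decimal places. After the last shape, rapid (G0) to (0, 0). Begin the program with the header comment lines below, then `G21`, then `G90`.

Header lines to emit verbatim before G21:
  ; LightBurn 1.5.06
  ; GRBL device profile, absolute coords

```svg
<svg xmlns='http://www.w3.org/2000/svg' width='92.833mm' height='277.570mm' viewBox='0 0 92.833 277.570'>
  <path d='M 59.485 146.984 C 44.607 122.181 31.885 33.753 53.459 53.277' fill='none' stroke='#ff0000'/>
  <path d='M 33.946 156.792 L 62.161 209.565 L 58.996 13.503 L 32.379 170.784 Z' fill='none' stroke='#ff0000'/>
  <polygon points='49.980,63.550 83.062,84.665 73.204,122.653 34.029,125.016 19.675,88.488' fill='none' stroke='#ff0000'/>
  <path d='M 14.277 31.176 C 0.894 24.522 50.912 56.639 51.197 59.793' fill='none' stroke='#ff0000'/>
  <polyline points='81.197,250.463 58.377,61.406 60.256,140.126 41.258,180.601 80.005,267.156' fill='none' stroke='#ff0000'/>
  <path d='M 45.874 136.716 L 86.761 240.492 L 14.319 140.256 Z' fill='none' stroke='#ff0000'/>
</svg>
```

1 u = 1 mm; y_m = 277.570 − y.

[1] `<path>` cubic bezier, #ff0000→score S472 F2192: (59.485,130.586) → (51.074,151.730) → (44.723,179.909) → (41.975,206.886) → (44.373,224.426) → (53.459,224.293)

[2] `<path>` closed polygon, #ff0000→score S472 F2192: (33.946,120.778) → (62.161,68.005) → (58.996,264.067) → (32.379,106.786) → (33.946,120.778) (closed)

[3] `<polygon>` regular polygon, #ff0000→score S472 F2192: (49.980,214.020) → (83.062,192.905) → (73.204,154.917) → (34.029,152.554) → (19.675,189.082) → (49.980,214.020) (closed)

[4] `<path>` cubic bezier, #ff0000→score S472 F2192: (14.277,246.394) → (12.950,246.276) → (21.409,240.104) → (34.224,231.129) → (45.963,222.603) → (51.197,217.777)

[5] `<polyline>` open polyline, #ff0000→score S472 F2192: (81.197,27.107) → (58.377,216.164) → (60.256,137.444) → (41.258,96.969) → (80.005,10.414)

[6] `<path>` closed polygon, #ff0000→score S472 F2192: (45.874,140.854) → (86.761,37.078) → (14.319,137.314) → (45.874,140.854) (closed)

; LightBurn 1.5.06
; GRBL device profile, absolute coords
G21
G90
G0 X59.485 Y130.586
M3 S472
G1 X51.074 Y151.730 F2192
G1 X44.723 Y179.909
G1 X41.975 Y206.886
G1 X44.373 Y224.426
G1 X53.459 Y224.293
M5
G0 X33.946 Y120.778
M3 S472
G1 X62.161 Y68.005 F2192
G1 X58.996 Y264.067
G1 X32.379 Y106.786
G1 X33.946 Y120.778
M5
G0 X49.980 Y214.020
M3 S472
G1 X83.062 Y192.905 F2192
G1 X73.204 Y154.917
G1 X34.029 Y152.554
G1 X19.675 Y189.082
G1 X49.980 Y214.020
M5
G0 X14.277 Y246.394
M3 S472
G1 X12.950 Y246.276 F2192
G1 X21.409 Y240.104
G1 X34.224 Y231.129
G1 X45.963 Y222.603
G1 X51.197 Y217.777
M5
G0 X81.197 Y27.107
M3 S472
G1 X58.377 Y216.164 F2192
G1 X60.256 Y137.444
G1 X41.258 Y96.969
G1 X80.005 Y10.414
M5
G0 X45.874 Y140.854
M3 S472
G1 X86.761 Y37.078 F2192
G1 X14.319 Y137.314
G1 X45.874 Y140.854
M5
G0 X0.000 Y0.000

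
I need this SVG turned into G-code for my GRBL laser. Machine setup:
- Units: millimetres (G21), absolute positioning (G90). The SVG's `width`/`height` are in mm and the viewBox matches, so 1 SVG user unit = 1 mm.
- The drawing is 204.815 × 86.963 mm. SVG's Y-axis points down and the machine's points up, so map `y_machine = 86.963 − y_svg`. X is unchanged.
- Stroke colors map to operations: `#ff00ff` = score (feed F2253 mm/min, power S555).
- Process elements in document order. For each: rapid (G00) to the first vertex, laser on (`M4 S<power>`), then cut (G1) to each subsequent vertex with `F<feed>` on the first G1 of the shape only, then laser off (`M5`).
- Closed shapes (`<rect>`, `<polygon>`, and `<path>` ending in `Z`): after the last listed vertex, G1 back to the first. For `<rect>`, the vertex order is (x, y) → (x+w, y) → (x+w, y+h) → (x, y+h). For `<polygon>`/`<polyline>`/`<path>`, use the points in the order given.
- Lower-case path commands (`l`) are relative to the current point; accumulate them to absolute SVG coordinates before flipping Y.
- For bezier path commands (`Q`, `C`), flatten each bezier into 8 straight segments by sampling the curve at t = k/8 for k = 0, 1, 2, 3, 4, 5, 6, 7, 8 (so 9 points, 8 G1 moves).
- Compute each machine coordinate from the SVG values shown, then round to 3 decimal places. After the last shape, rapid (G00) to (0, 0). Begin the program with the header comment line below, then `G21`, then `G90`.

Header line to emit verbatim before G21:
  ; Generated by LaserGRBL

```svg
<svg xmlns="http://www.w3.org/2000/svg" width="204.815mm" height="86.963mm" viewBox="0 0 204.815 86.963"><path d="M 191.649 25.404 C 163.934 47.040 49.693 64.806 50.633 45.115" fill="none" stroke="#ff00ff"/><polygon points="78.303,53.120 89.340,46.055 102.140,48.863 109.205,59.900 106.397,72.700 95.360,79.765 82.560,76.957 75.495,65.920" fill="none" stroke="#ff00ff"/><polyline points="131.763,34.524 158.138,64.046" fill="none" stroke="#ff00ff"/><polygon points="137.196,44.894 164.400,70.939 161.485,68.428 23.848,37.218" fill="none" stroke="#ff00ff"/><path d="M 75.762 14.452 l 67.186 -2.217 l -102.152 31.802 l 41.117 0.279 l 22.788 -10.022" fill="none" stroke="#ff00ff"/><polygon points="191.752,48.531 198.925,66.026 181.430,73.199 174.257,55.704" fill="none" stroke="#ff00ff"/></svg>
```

; Generated by LaserGRBL
G21
G90
G00 X191.649 Y61.559
M4 S555
G1 X177.594 Y53.693 F2253
G1 X157.791 Y46.582
G1 X134.603 Y40.622
G1 X110.395 Y36.206
G1 X87.531 Y33.727
G1 X68.373 Y33.578
G1 X55.286 Y36.154
G1 X50.633 Y41.848
M5
G00 X78.303 Y33.843
M4 S555
G1 X89.340 Y40.908 F2253
G1 X102.140 Y38.100
G1 X109.205 Y27.063
G1 X106.397 Y14.263
G1 X95.360 Y7.198
G1 X82.560 Y10.006
G1 X75.495 Y21.043
G1 X78.303 Y33.843
M5
G00 X131.763 Y52.439
M4 S555
G1 X158.138 Y22.917 F2253
M5
G00 X137.196 Y42.069
M4 S555
G1 X164.400 Y16.024 F2253
G1 X161.485 Y18.535
G1 X23.848 Y49.745
G1 X137.196 Y42.069
M5
G00 X75.762 Y72.511
M4 S555
G1 X142.948 Y74.728 F2253
G1 X40.796 Y42.926
G1 X81.913 Y42.647
G1 X104.701 Y52.669
M5
G00 X191.752 Y38.432
M4 S555
G1 X198.925 Y20.937 F2253
G1 X181.430 Y13.764
G1 X174.257 Y31.259
G1 X191.752 Y38.432
M5
G00 X0.000 Y0.000

Since the viewBox matches the mm dimensions, user units are millimetres directly. The only transform is the Y-flip y_m = 86.963 − y_svg.

Shape 1 is a cubic bezier drawn with `<path>`. Its stroke #ff00ff means score at S555, F2253. After flipping Y the toolpath is (191.649,61.559) → (177.594,53.693) → (157.791,46.582) → (134.603,40.622) → (110.395,36.206) → (87.531,33.727) → (68.373,33.578) → (55.286,36.154) → (50.633,41.848).

Shape 2 is a regular polygon drawn with `<polygon>`. Its stroke #ff00ff means score at S555, F2253. After flipping Y the toolpath is (78.303,33.843) → (89.340,40.908) → (102.140,38.100) → (109.205,27.063) → (106.397,14.263) → (95.360,7.198) → (82.560,10.006) → (75.495,21.043) → (78.303,33.843), returning to the start.

Shape 3 is a line segment drawn with `<polyline>`. Its stroke #ff00ff means score at S555, F2253. After flipping Y the toolpath is (131.763,52.439) → (158.138,22.917).

Shape 4 is a closed polygon drawn with `<polygon>`. Its stroke #ff00ff means score at S555, F2253. After flipping Y the toolpath is (137.196,42.069) → (164.400,16.024) → (161.485,18.535) → (23.848,49.745) → (137.196,42.069), returning to the start.

Shape 5 is a open polyline drawn with `<path>`. Its stroke #ff00ff means score at S555, F2253. After flipping Y the toolpath is (75.762,72.511) → (142.948,74.728) → (40.796,42.926) → (81.913,42.647) → (104.701,52.669).

Shape 6 is a regular polygon drawn with `<polygon>`. Its stroke #ff00ff means score at S555, F2253. After flipping Y the toolpath is (191.752,38.432) → (198.925,20.937) → (181.430,13.764) → (174.257,31.259) → (191.752,38.432), returning to the start.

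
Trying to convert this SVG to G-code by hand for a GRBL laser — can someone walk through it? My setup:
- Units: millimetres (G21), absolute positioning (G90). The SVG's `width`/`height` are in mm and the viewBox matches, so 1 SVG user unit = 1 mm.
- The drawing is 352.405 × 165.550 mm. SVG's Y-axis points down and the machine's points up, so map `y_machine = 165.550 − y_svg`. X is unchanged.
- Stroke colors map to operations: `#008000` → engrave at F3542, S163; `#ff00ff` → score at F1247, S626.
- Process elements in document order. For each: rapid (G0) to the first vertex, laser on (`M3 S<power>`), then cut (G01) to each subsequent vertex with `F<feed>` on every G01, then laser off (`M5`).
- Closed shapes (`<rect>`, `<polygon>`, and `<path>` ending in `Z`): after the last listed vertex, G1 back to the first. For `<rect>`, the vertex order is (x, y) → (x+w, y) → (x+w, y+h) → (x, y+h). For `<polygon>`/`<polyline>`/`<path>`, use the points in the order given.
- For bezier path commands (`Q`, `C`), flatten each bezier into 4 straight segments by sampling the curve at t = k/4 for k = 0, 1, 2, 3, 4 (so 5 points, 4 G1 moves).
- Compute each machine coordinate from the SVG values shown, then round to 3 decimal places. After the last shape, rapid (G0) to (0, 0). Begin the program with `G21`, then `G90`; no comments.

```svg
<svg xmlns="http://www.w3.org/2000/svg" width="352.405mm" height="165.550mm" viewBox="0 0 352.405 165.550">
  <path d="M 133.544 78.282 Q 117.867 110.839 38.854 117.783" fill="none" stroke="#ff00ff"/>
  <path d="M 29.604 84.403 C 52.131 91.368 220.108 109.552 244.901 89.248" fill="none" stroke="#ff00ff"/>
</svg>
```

G21
G90
G0 X133.544 Y87.268
M3 S626
G01 X121.747 Y72.590 F1247
G01 X102.033 Y61.114 F1247
G01 X74.402 Y52.840 F1247
G01 X38.854 Y47.767 F1247
M5
G0 X29.604 Y81.147
M3 S626
G01 X69.261 Y74.596 F1247
G01 X136.403 Y68.499 F1247
G01 X203.969 Y67.514 F1247
G01 X244.901 Y76.302 F1247
M5
G0 X0.000 Y0.000

Since the viewBox matches the mm dimensions, user units are millimetres directly. The only transform is the Y-flip y_m = 165.550 − y_svg.

Shape 1 is a quadratic bezier drawn with `<path>`. Its stroke #ff00ff means score at S626, F1247. After flipping Y the toolpath is (133.544,87.268) → (121.747,72.590) → (102.033,61.114) → (74.402,52.840) → (38.854,47.767).

Shape 2 is a cubic bezier drawn with `<path>`. Its stroke #ff00ff means score at S626, F1247. After flipping Y the toolpath is (29.604,81.147) → (69.261,74.596) → (136.403,68.499) → (203.969,67.514) → (244.901,76.302).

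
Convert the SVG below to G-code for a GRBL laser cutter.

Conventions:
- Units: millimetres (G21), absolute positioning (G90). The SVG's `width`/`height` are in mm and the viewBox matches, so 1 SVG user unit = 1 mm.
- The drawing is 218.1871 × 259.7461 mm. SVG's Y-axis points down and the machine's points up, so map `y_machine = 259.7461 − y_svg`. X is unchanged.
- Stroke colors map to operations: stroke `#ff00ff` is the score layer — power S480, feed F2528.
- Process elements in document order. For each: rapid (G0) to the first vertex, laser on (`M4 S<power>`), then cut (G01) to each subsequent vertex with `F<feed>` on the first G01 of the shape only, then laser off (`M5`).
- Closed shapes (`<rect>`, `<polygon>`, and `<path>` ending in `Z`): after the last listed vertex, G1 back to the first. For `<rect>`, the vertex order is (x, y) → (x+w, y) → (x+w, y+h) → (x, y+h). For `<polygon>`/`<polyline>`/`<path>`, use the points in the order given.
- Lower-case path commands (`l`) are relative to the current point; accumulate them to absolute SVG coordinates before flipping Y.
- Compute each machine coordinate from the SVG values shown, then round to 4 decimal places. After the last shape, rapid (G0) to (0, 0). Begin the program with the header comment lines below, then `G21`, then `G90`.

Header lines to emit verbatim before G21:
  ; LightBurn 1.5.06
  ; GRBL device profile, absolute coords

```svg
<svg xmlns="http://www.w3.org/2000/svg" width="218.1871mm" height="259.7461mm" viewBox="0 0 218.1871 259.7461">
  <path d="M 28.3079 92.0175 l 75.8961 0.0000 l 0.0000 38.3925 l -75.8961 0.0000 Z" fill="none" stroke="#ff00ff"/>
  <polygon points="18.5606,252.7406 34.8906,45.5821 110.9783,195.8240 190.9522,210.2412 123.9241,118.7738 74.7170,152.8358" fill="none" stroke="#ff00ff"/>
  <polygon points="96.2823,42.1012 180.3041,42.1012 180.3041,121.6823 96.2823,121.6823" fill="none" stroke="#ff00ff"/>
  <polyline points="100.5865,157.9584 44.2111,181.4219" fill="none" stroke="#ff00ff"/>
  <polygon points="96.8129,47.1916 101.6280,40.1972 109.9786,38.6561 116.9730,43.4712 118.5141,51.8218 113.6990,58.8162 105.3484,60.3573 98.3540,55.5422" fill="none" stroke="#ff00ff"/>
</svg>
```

; LightBurn 1.5.06
; GRBL device profile, absolute coords
G21
G90
G0 X28.3079 Y167.7286
M4 S480
G01 X104.2040 Y167.7286 F2528
G01 X104.2040 Y129.3361
G01 X28.3079 Y129.3361
G01 X28.3079 Y167.7286
M5
G0 X18.5606 Y7.0055
M4 S480
G01 X34.8906 Y214.1640 F2528
G01 X110.9783 Y63.9221
G01 X190.9522 Y49.5049
G01 X123.9241 Y140.9723
G01 X74.7170 Y106.9103
G01 X18.5606 Y7.0055
M5
G0 X96.2823 Y217.6449
M4 S480
G01 X180.3041 Y217.6449 F2528
G01 X180.3041 Y138.0638
G01 X96.2823 Y138.0638
G01 X96.2823 Y217.6449
M5
G0 X100.5865 Y101.7877
M4 S480
G01 X44.2111 Y78.3242 F2528
M5
G0 X96.8129 Y212.5545
M4 S480
G01 X101.6280 Y219.5489 F2528
G01 X109.9786 Y221.0900
G01 X116.9730 Y216.2749
G01 X118.5141 Y207.9243
G01 X113.6990 Y200.9299
G01 X105.3484 Y199.3888
G01 X98.3540 Y204.2039
G01 X96.8129 Y212.5545
M5
G0 X0.0000 Y0.0000

1 u = 1 mm; y_m = 259.7461 − y.

[1] `<path>` rectangle, #ff00ff→score S480 F2528: (28.3079,167.7286) → (104.2040,167.7286) → (104.2040,129.3361) → (28.3079,129.3361) → (28.3079,167.7286) (closed)

[2] `<polygon>` closed polygon, #ff00ff→score S480 F2528: (18.5606,7.0055) → (34.8906,214.1640) → (110.9783,63.9221) → (190.9522,49.5049) → (123.9241,140.9723) → (74.7170,106.9103) → (18.5606,7.0055) (closed)

[3] `<polygon>` rectangle, #ff00ff→score S480 F2528: (96.2823,217.6449) → (180.3041,217.6449) → (180.3041,138.0638) → (96.2823,138.0638) → (96.2823,217.6449) (closed)

[4] `<polyline>` line segment, #ff00ff→score S480 F2528: (100.5865,101.7877) → (44.2111,78.3242)

[5] `<polygon>` regular polygon, #ff00ff→score S480 F2528: (96.8129,212.5545) → (101.6280,219.5489) → (109.9786,221.0900) → (116.9730,216.2749) → (118.5141,207.9243) → (113.6990,200.9299) → (105.3484,199.3888) → (98.3540,204.2039) → (96.8129,212.5545) (closed)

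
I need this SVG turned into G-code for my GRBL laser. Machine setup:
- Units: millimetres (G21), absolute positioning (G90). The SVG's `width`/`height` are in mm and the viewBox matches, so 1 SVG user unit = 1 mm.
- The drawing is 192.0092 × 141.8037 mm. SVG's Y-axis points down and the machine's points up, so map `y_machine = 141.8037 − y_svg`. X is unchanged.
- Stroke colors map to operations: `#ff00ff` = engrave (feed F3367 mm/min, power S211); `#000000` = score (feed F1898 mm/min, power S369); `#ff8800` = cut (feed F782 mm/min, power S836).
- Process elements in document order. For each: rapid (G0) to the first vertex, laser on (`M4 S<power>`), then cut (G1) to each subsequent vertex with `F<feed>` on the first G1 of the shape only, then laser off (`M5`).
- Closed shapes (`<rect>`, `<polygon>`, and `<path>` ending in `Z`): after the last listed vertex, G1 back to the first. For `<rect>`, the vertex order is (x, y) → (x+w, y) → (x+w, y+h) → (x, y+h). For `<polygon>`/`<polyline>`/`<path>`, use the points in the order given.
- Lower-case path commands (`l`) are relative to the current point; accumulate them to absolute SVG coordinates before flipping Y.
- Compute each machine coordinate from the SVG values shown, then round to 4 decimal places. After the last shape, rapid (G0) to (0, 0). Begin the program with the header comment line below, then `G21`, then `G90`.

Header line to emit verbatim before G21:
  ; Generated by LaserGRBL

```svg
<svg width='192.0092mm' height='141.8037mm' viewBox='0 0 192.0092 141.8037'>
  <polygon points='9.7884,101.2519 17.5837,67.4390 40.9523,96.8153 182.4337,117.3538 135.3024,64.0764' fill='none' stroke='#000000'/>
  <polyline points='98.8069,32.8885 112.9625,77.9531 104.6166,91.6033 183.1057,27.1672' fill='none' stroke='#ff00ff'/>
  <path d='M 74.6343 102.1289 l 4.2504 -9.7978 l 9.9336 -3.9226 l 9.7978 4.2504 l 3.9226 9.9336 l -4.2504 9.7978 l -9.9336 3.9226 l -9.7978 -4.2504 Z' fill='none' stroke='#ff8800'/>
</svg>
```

; Generated by LaserGRBL
G21
G90
G0 X9.7884 Y40.5518
M4 S369
G1 X17.5837 Y74.3647 F1898
G1 X40.9523 Y44.9884
G1 X182.4337 Y24.4499
G1 X135.3024 Y77.7273
G1 X9.7884 Y40.5518
M5
G0 X98.8069 Y108.9152
M4 S211
G1 X112.9625 Y63.8506 F3367
G1 X104.6166 Y50.2004
G1 X183.1057 Y114.6365
M5
G0 X74.6343 Y39.6748
M4 S836
G1 X78.8847 Y49.4726 F782
G1 X88.8183 Y53.3952
G1 X98.6161 Y49.1448
G1 X102.5387 Y39.2112
G1 X98.2883 Y29.4134
G1 X88.3547 Y25.4908
G1 X78.5569 Y29.7412
G1 X74.6343 Y39.6748
M5
G0 X0.0000 Y0.0000

1 u = 1 mm; y_m = 141.8037 − y.

[1] `<polygon>` closed polygon, #000000→score S369 F1898: (9.7884,40.5518) → (17.5837,74.3647) → (40.9523,44.9884) → (182.4337,24.4499) → (135.3024,77.7273) → (9.7884,40.5518) (closed)

[2] `<polyline>` open polyline, #ff00ff→engrave S211 F3367: (98.8069,108.9152) → (112.9625,63.8506) → (104.6166,50.2004) → (183.1057,114.6365)

[3] `<path>` regular polygon, #ff8800→cut S836 F782: (74.6343,39.6748) → (78.8847,49.4726) → (88.8183,53.3952) → (98.6161,49.1448) → (102.5387,39.2112) → (98.2883,29.4134) → (88.3547,25.4908) → (78.5569,29.7412) → (74.6343,39.6748) (closed)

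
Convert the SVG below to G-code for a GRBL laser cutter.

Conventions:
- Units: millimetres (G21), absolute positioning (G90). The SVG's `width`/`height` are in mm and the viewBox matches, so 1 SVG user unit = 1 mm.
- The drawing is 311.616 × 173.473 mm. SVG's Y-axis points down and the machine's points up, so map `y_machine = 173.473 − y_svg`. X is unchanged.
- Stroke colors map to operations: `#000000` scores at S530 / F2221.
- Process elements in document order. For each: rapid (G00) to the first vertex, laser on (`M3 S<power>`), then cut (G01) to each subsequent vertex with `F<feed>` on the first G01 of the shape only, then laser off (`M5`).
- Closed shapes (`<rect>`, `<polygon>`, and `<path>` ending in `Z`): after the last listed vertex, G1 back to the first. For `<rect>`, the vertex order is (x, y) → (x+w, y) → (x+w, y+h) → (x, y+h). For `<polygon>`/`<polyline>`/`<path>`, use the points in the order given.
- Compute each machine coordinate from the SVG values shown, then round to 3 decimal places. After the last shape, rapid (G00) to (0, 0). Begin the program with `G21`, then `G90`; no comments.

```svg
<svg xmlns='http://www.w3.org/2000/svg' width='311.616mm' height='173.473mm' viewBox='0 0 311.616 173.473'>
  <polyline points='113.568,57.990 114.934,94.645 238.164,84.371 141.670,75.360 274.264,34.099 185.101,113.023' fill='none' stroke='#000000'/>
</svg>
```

viewBox `0 0 311.616 173.473` with mm width/height → 1 unit = 1 mm. Flip: y_m = 173.473 − y_svg.

**Shape 1** — `<polyline>` open polyline, stroke `#000000` → score (S530, F2221). Machine vertices: (113.568,115.483) → (114.934,78.828) → (238.164,89.102) → (141.670,98.113) → (274.264,139.374) → (185.101,60.450). Open path.

G21
G90
G00 X113.568 Y115.483
M3 S530
G01 X114.934 Y78.828 F2221
G01 X238.164 Y89.102
G01 X141.670 Y98.113
G01 X274.264 Y139.374
G01 X185.101 Y60.450
M5
G00 X0.000 Y0.000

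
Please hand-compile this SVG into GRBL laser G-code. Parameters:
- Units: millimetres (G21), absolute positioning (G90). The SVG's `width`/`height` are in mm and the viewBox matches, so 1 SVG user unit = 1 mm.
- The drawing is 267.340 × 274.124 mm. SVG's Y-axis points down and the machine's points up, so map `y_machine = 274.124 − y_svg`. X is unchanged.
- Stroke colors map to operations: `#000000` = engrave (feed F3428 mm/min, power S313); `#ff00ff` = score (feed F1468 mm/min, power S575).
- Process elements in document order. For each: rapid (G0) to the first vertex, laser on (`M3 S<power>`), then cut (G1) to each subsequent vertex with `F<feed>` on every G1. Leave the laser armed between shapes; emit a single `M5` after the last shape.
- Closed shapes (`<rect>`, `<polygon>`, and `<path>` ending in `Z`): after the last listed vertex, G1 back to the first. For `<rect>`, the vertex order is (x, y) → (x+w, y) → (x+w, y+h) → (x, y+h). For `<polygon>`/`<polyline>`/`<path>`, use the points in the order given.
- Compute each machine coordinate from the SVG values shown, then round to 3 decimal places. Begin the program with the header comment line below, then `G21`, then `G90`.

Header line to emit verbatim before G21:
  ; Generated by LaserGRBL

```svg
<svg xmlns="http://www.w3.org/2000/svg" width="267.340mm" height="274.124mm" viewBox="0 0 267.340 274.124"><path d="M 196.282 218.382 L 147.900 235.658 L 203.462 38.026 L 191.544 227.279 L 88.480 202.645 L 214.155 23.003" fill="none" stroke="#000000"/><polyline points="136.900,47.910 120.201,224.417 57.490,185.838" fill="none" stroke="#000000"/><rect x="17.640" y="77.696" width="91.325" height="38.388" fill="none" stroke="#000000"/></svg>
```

1 u = 1 mm; y_m = 274.124 − y.

[1] `<path>` open polyline, #000000→engrave S313 F3428: (196.282,55.742) → (147.900,38.466) → (203.462,236.098) → (191.544,46.845) → (88.480,71.479) → (214.155,251.121)

[2] `<polyline>` open polyline, #000000→engrave S313 F3428: (136.900,226.214) → (120.201,49.707) → (57.490,88.286)

[3] `<rect>` rectangle, #000000→engrave S313 F3428: (17.640,196.428) → (108.965,196.428) → (108.965,158.040) → (17.640,158.040) → (17.640,196.428) (closed)

; Generated by LaserGRBL
G21
G90
G0 X196.282 Y55.742
M3 S313
G1 X147.900 Y38.466 F3428
G1 X203.462 Y236.098 F3428
G1 X191.544 Y46.845 F3428
G1 X88.480 Y71.479 F3428
G1 X214.155 Y251.121 F3428
G0 X136.900 Y226.214
M3 S313
G1 X120.201 Y49.707 F3428
G1 X57.490 Y88.286 F3428
G0 X17.640 Y196.428
M3 S313
G1 X108.965 Y196.428 F3428
G1 X108.965 Y158.040 F3428
G1 X17.640 Y158.040 F3428
G1 X17.640 Y196.428 F3428
M5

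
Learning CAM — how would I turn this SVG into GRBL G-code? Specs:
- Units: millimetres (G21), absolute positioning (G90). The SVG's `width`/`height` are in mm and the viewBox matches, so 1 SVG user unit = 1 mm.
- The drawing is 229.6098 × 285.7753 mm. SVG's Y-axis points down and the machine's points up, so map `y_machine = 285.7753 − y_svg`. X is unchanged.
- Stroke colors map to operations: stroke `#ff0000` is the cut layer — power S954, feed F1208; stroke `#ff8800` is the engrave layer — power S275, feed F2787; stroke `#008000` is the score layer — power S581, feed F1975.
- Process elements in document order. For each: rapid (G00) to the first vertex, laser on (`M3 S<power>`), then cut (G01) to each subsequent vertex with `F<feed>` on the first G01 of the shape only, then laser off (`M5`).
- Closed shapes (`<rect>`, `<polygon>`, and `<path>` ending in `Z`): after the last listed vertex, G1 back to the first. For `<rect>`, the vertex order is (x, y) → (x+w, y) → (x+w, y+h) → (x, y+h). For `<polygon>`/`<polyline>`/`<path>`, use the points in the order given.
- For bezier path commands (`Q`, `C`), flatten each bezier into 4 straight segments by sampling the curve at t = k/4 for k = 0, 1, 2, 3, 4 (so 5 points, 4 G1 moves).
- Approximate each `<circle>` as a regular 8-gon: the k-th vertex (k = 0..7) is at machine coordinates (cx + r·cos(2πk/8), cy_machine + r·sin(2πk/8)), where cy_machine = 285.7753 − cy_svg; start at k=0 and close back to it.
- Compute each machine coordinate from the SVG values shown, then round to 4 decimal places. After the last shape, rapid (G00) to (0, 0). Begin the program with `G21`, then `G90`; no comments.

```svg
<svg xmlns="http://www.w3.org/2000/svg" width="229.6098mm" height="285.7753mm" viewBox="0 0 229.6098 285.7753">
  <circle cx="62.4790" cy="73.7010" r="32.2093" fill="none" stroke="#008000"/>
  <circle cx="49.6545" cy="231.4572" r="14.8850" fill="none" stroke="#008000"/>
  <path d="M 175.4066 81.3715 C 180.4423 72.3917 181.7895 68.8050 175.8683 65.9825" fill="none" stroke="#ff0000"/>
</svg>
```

viewBox `0 0 229.6098 285.7753` with mm width/height → 1 unit = 1 mm. Flip: y_m = 285.7753 − y_svg.

**Shape 1** — `<circle>` circle, stroke `#008000` → score (S581, F1975). Machine vertices: (94.6883,212.0743) → (85.2544,234.8497) → (62.4790,244.2836) → (39.7036,234.8497) → (30.2697,212.0743) → (39.7036,189.2989) → (62.4790,179.8650) → (85.2544,189.2989) → (94.6883,212.0743). Closed: final G1 returns to the first vertex.

**Shape 2** — `<circle>` circle, stroke `#008000` → score (S581, F1975). Machine vertices: (64.5395,54.3181) → (60.1798,64.8434) → (49.6545,69.2031) → (39.1292,64.8434) → (34.7695,54.3181) → (39.1292,43.7928) → (49.6545,39.4331) → (60.1798,43.7928) → (64.5395,54.3181). Closed: final G1 returns to the first vertex.

**Shape 3** — `<path>` cubic bezier, stroke `#ff0000` → cut (S954, F1208). Control points (SVG): P0=(175.4066,81.3715), P1=(180.4423,72.3917), P2=(181.7895,68.8050), P3=(175.8683,65.9825); sampled at t=k/4. Machine vertices: (175.4066,204.4038) → (178.4358,210.1998) → (179.7463,214.4073) → (179.0023,217.4603) → (175.8683,219.7928). Open path.

G21
G90
G00 X94.6883 Y212.0743
M3 S581
G01 X85.2544 Y234.8497 F1975
G01 X62.4790 Y244.2836
G01 X39.7036 Y234.8497
G01 X30.2697 Y212.0743
G01 X39.7036 Y189.2989
G01 X62.4790 Y179.8650
G01 X85.2544 Y189.2989
G01 X94.6883 Y212.0743
M5
G00 X64.5395 Y54.3181
M3 S581
G01 X60.1798 Y64.8434 F1975
G01 X49.6545 Y69.2031
G01 X39.1292 Y64.8434
G01 X34.7695 Y54.3181
G01 X39.1292 Y43.7928
G01 X49.6545 Y39.4331
G01 X60.1798 Y43.7928
G01 X64.5395 Y54.3181
M5
G00 X175.4066 Y204.4038
M3 S954
G01 X178.4358 Y210.1998 F1208
G01 X179.7463 Y214.4073
G01 X179.0023 Y217.4603
G01 X175.8683 Y219.7928
M5
G00 X0.0000 Y0.0000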